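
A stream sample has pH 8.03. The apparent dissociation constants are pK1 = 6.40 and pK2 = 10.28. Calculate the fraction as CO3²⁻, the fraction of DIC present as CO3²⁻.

α₂ = 1 / (1 + [H⁺]/K2 + [H⁺]²/(K1K2)) = 1 / (1 + 10^+2.25 + 10^+0.62)
   = 1 / (1 + 177.83 + 4.1687) = 1/183.00 = 0.005465

α₂ = 0.00546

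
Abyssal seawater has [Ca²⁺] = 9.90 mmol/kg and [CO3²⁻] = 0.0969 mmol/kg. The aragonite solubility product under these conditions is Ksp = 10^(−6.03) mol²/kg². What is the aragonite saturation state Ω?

Ω = 1.03

Ksp = 10^(−6.03) = 9.333×10^-7
Ω = [Ca²⁺][CO3²⁻]/Ksp = (9.90×10^-3)(0.0969×10^-3) / 9.333×10^-7 = 1.03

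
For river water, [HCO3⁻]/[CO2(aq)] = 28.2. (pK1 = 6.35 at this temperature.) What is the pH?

pH = 7.80

From K1 = [H⁺][HCO3⁻]/[CO2(aq)]:  pH = pK1 + log₁₀([HCO3⁻]/[CO2(aq)])
log₁₀(28.2) = +1.450
pH = 6.35 + (+1.450) = 7.80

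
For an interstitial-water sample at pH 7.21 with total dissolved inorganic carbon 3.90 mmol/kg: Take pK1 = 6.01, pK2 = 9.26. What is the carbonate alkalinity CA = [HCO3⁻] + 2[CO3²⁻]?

CA = 3.70 mmol/kg

CA = [HCO3⁻] + 2[CO3²⁻] = (α₁ + 2α₂)·DIC
At pH 7.21: [H⁺]/K1 = 10^-1.20 = 0.063096, K2/[H⁺] = 10^-2.05 = 0.0089125
α₁ = 1/(1 + 0.063096 + 0.0089125) = 1/1.0720 = 0.9328; α₂ = α₁·K2/[H⁺] = 0.008314
α₁ + 2α₂ = 0.9495
CA = 0.9495 × 3.90 = 3.70 mmol/kg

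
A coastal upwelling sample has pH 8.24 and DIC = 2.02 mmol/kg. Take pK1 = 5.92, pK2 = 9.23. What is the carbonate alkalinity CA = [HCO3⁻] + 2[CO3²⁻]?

CA = [HCO3⁻] + 2[CO3²⁻] = (α₁ + 2α₂)·DIC
At pH 8.24: [H⁺]/K1 = 10^-2.32 = 0.0047863, K2/[H⁺] = 10^-0.99 = 0.10233
α₁ = 1/(1 + 0.0047863 + 0.10233) = 1/1.1071 = 0.9032; α₂ = α₁·K2/[H⁺] = 0.09243
α₁ + 2α₂ = 1.0881
CA = 1.0881 × 2.02 = 2.20 mmol/kg

CA = 2.20 mmol/kg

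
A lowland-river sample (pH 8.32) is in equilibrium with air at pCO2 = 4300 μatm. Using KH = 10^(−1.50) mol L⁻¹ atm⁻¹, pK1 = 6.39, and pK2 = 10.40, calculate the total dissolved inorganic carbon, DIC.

DIC = 11.8 mmol/L

[CO2*] = KH · pCO2 = 10^(−1.50) × 4300×10^-6 = 1.360×10^-4 mol/L
α₀ = 1/(1 + K1/[H⁺] + K1K2/[H⁺]²) = 1/(1 + 10^+1.93 + 10^-0.15) = 0.01152
DIC = [CO2*]/α₀ = 1.360×10^-4 / 0.01152 = 11.8 mmol/L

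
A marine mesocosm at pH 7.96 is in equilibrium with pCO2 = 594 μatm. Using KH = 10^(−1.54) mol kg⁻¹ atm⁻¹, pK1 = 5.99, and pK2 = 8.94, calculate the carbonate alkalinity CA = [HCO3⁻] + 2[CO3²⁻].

CA = 1.93 mmol/kg

[CO2*] = KH · pCO2 = 10^(−1.54) × 594×10^-6 = 1.713×10^-5 mol/kg
α₀ = 1/(1 + K1/[H⁺] + K1K2/[H⁺]²) = 1/(1 + 10^+1.97 + 10^+0.99) = 0.009606
DIC = [CO2*]/α₀ = 1.713×10^-5 / 0.009606 = 1.783 mmol/kg
CA = (α₁ + 2α₂)·DIC = (0.8965 + 2×0.09388) × 1.783 = 1.93 mmol/kg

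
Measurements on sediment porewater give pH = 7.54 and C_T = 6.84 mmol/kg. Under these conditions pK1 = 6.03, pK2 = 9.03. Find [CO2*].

α₀ = 1 / (1 + K1/[H⁺] + K1K2/[H⁺]²) = 1 / (1 + 10^+1.51 + 10^+0.02)
   = 1 / (1 + 32.359 + 1.0471) = 1/34.406 = 0.02906
[CO2*] = α₀ × DIC = 0.02906 × 6.84 = 0.199 mmol/kg

[CO2*] = 0.199 mmol/kg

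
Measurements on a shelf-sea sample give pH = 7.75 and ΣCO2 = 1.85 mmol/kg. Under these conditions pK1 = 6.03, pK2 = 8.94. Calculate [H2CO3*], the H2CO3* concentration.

[CO2*] = 0.0325 mmol/kg

α₀ = 1 / (1 + K1/[H⁺] + K1K2/[H⁺]²) = 1 / (1 + 10^+1.72 + 10^+0.53)
   = 1 / (1 + 52.481 + 3.3884) = 1/56.869 = 0.01758
[CO2*] = α₀ × DIC = 0.01758 × 1.85 = 0.0325 mmol/kg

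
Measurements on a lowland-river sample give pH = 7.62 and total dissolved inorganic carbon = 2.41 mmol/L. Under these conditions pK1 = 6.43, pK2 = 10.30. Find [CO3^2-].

[CO3²⁻] = 4.72 μmol/L

α₂ = 1 / (1 + [H⁺]/K2 + [H⁺]²/(K1K2)) = 1 / (1 + 10^+2.68 + 10^+1.49)
   = 1 / (1 + 478.63 + 30.903) = 1/510.53 = 0.001959
[CO3²⁻] = α₂ × DIC = 0.001959 × 2.41 = 0.00472 mmol/L = 4.72 μmol/L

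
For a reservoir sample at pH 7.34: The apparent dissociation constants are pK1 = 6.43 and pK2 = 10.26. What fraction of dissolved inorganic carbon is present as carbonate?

α₂ = 0.00107

α₂ = 1 / (1 + [H⁺]/K2 + [H⁺]²/(K1K2)) = 1 / (1 + 10^+2.92 + 10^+2.01)
   = 1 / (1 + 831.76 + 102.33) = 1/935.09 = 0.001069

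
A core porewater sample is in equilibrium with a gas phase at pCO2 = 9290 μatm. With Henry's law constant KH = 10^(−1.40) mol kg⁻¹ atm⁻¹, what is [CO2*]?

KH = 10^(−1.40) = 3.981×10^-2 mol kg⁻¹ atm⁻¹
[CO2*] = KH · pCO2 = 3.981×10^-2 × 9290×10^-6 atm = 3.70×10^-4 mol/kg

[CO2*] = 370 μmol/kg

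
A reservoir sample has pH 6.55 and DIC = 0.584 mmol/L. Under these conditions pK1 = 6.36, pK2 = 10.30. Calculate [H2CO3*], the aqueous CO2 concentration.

[CO2*] = 0.229 mmol/L

α₀ = 1 / (1 + K1/[H⁺] + K1K2/[H⁺]²) = 1 / (1 + 10^+0.19 + 10^-3.56)
   = 1 / (1 + 1.5488 + 0.00027542) = 1/2.5491 = 0.3923
[CO2*] = α₀ × DIC = 0.3923 × 0.584 = 0.229 mmol/L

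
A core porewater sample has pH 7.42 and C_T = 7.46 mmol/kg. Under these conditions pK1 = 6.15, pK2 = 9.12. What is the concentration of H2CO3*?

[CO2*] = 0.373 mmol/kg

α₀ = 1 / (1 + K1/[H⁺] + K1K2/[H⁺]²) = 1 / (1 + 10^+1.27 + 10^-0.43)
   = 1 / (1 + 18.621 + 0.37154) = 1/19.992 = 0.05002
[CO2*] = α₀ × DIC = 0.05002 × 7.46 = 0.373 mmol/kg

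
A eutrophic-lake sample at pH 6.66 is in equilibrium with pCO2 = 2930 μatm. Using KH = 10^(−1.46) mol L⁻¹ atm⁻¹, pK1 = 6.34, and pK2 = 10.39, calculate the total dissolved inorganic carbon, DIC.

DIC = 0.314 mmol/L

[CO2*] = KH · pCO2 = 10^(−1.46) × 2930×10^-6 = 1.016×10^-4 mol/L
α₀ = 1/(1 + K1/[H⁺] + K1K2/[H⁺]²) = 1/(1 + 10^+0.32 + 10^-3.41) = 0.3237
DIC = [CO2*]/α₀ = 1.016×10^-4 / 0.3237 = 0.314 mmol/L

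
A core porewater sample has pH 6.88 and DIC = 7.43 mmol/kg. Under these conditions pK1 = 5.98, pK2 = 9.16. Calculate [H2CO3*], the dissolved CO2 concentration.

[CO2*] = 0.827 mmol/kg

α₀ = 1 / (1 + K1/[H⁺] + K1K2/[H⁺]²) = 1 / (1 + 10^+0.90 + 10^-1.38)
   = 1 / (1 + 7.9433 + 0.041687) = 1/8.9850 = 0.1113
[CO2*] = α₀ × DIC = 0.1113 × 7.43 = 0.827 mmol/kg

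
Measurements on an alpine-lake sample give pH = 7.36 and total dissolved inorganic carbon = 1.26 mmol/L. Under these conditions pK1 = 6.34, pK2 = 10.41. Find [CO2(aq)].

α₀ = 1 / (1 + K1/[H⁺] + K1K2/[H⁺]²) = 1 / (1 + 10^+1.02 + 10^-2.03)
   = 1 / (1 + 10.471 + 0.0093325) = 1/11.481 = 0.08710
[CO2*] = α₀ × DIC = 0.08710 × 1.26 = 0.110 mmol/L

[CO2*] = 0.110 mmol/L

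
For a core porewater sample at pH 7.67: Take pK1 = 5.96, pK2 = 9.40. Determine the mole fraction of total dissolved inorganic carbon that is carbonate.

α₂ = 0.0179

α₂ = 1 / (1 + [H⁺]/K2 + [H⁺]²/(K1K2)) = 1 / (1 + 10^+1.73 + 10^+0.02)
   = 1 / (1 + 53.703 + 1.0471) = 1/55.750 = 0.01794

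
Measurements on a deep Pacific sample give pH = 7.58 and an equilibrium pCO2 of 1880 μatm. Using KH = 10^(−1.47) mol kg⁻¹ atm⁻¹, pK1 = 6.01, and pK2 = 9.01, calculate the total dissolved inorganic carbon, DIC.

DIC = 2.52 mmol/kg

[CO2*] = KH · pCO2 = 10^(−1.47) × 1880×10^-6 = 6.370×10^-5 mol/kg
α₀ = 1/(1 + K1/[H⁺] + K1K2/[H⁺]²) = 1/(1 + 10^+1.57 + 10^+0.14) = 0.02529
DIC = [CO2*]/α₀ = 6.370×10^-5 / 0.02529 = 2.52 mmol/kg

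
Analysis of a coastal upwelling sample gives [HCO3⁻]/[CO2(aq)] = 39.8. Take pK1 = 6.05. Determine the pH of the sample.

pH = 7.65

From K1 = [H⁺][HCO3⁻]/[CO2(aq)]:  pH = pK1 + log₁₀([HCO3⁻]/[CO2(aq)])
log₁₀(39.8) = +1.600
pH = 6.05 + (+1.600) = 7.65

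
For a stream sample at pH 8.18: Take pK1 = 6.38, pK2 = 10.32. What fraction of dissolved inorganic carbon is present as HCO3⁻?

α₁ = 1 / (1 + [H⁺]/K1 + K2/[H⁺]) = 1 / (1 + 10^-1.80 + 10^-2.14)
   = 1 / (1 + 0.015849 + 0.0072444) = 1/1.0231 = 0.9774

α₁ = 0.977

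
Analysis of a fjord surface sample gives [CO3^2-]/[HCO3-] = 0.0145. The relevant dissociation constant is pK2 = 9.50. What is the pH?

From K2 = [H⁺][CO3^2-]/[HCO3-]:  pH = pK2 + log₁₀([CO3^2-]/[HCO3-])
log₁₀(0.0145) = -1.839
pH = 9.50 + (-1.839) = 7.66

pH = 7.66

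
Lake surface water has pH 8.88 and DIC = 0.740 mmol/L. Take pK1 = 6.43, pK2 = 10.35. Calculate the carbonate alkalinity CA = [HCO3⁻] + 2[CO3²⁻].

CA = 0.762 mmol/L

CA = [HCO3⁻] + 2[CO3²⁻] = (α₁ + 2α₂)·DIC
At pH 8.88: [H⁺]/K1 = 10^-2.45 = 0.0035481, K2/[H⁺] = 10^-1.47 = 0.033884
α₁ = 1/(1 + 0.0035481 + 0.033884) = 1/1.0374 = 0.9639; α₂ = α₁·K2/[H⁺] = 0.03266
α₁ + 2α₂ = 1.0292
CA = 1.0292 × 0.740 = 0.762 mmol/L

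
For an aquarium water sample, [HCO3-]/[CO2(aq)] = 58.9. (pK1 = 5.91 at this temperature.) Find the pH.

From K1 = [H⁺][HCO3-]/[CO2(aq)]:  pH = pK1 + log₁₀([HCO3-]/[CO2(aq)])
log₁₀(58.9) = +1.770
pH = 5.91 + (+1.770) = 7.68

pH = 7.68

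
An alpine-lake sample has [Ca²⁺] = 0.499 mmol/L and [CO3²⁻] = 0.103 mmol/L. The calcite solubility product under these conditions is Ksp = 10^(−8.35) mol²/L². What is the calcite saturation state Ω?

Ω = 11.5

Ksp = 10^(−8.35) = 4.467×10^-9
Ω = [Ca²⁺][CO3²⁻]/Ksp = (0.499×10^-3)(0.103×10^-3) / 4.467×10^-9 = 11.5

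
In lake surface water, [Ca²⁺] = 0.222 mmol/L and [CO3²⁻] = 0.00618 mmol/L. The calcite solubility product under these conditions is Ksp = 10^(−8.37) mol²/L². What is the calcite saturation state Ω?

Ksp = 10^(−8.37) = 4.266×10^-9
Ω = [Ca²⁺][CO3²⁻]/Ksp = (0.222×10^-3)(0.00618×10^-3) / 4.266×10^-9 = 0.322

Ω = 0.322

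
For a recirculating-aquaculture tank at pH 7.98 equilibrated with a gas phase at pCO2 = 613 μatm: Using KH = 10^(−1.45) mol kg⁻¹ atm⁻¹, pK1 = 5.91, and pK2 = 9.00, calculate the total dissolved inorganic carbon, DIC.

[CO2*] = KH · pCO2 = 10^(−1.45) × 613×10^-6 = 2.175×10^-5 mol/kg
α₀ = 1/(1 + K1/[H⁺] + K1K2/[H⁺]²) = 1/(1 + 10^+2.07 + 10^+1.05) = 0.007710
DIC = [CO2*]/α₀ = 2.175×10^-5 / 0.007710 = 2.82 mmol/kg

DIC = 2.82 mmol/kg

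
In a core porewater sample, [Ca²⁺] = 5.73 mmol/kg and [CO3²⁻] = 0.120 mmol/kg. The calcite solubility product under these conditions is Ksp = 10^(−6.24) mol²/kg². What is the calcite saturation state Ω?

Ksp = 10^(−6.24) = 5.754×10^-7
Ω = [Ca²⁺][CO3²⁻]/Ksp = (5.73×10^-3)(0.120×10^-3) / 5.754×10^-7 = 1.19

Ω = 1.19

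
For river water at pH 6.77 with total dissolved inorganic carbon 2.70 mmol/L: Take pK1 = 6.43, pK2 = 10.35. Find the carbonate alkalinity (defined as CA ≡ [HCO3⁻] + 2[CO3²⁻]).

CA = 1.85 mmol/L

CA = [HCO3⁻] + 2[CO3²⁻] = (α₁ + 2α₂)·DIC
At pH 6.77: [H⁺]/K1 = 10^-0.34 = 0.45709, K2/[H⁺] = 10^-3.58 = 0.00026303
α₁ = 1/(1 + 0.45709 + 0.00026303) = 1/1.4574 = 0.6862; α₂ = α₁·K2/[H⁺] = 0.0001805
α₁ + 2α₂ = 0.6865
CA = 0.6865 × 2.70 = 1.85 mmol/L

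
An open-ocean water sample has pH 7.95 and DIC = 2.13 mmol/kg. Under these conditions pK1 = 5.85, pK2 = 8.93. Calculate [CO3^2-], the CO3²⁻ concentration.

[CO3²⁻] = 0.200 mmol/kg

α₂ = 1 / (1 + [H⁺]/K2 + [H⁺]²/(K1K2)) = 1 / (1 + 10^+0.98 + 10^-1.12)
   = 1 / (1 + 9.5499 + 0.075858) = 1/10.626 = 0.09411
[CO3²⁻] = α₂ × DIC = 0.09411 × 2.13 = 0.200 mmol/kg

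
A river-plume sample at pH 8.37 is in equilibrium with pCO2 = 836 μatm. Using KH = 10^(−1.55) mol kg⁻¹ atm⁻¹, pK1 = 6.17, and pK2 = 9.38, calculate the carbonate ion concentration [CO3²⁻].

[CO2*] = KH · pCO2 = 10^(−1.55) × 836×10^-6 = 2.356×10^-5 mol/kg
α₀ = 1/(1 + K1/[H⁺] + K1K2/[H⁺]²) = 1/(1 + 10^+2.20 + 10^+1.19) = 0.005715
DIC = [CO2*]/α₀ = 2.356×10^-5 / 0.005715 = 4.123 mmol/kg
[CO3²⁻] = α₂·DIC; α₂ = 0.08852, so [CO3²⁻] = 0.08852 × 4.123 = 0.365 mmol/kg

[CO3²⁻] = 0.365 mmol/kg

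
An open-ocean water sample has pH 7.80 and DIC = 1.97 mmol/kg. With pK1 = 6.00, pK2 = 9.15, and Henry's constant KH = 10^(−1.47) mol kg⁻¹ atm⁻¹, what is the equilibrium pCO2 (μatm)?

α₀ = 1 / (1 + K1/[H⁺] + K1K2/[H⁺]²) = 1 / (1 + 10^+1.80 + 10^+0.45)
   = 1 / (1 + 63.096 + 2.8184) = 1/66.914 = 0.01494
[CO2*] = α₀ × DIC = 0.01494 × 1.97 = 0.02944 mmol/kg
pCO2 = [CO2*]/KH = 2.944×10^-5 / 3.388×10^-2 = 869 μatm

pCO2 = 869 μatm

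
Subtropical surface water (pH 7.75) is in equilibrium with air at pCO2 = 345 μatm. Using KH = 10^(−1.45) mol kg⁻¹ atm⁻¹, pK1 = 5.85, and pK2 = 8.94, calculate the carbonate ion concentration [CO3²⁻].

[CO2*] = KH · pCO2 = 10^(−1.45) × 345×10^-6 = 1.224×10^-5 mol/kg
α₀ = 1/(1 + K1/[H⁺] + K1K2/[H⁺]²) = 1/(1 + 10^+1.90 + 10^+0.71) = 0.01169
DIC = [CO2*]/α₀ = 1.224×10^-5 / 0.01169 = 1.047 mmol/kg
[CO3²⁻] = α₂·DIC; α₂ = 0.05994, so [CO3²⁻] = 0.05994 × 1.047 = 0.0628 mmol/kg

[CO3²⁻] = 0.0628 mmol/kg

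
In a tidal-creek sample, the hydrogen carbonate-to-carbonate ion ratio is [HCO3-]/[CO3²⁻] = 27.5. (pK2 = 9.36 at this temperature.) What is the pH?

From K2 = [H⁺][CO3²⁻]/[HCO3-]:  pH = pK2 − log₁₀([HCO3-]/[CO3²⁻])
log₁₀(27.5) = +1.439
pH = 9.36 − (+1.439) = 7.92

pH = 7.92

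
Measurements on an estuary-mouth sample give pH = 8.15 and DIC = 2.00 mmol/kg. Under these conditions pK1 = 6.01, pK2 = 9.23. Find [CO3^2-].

α₂ = 1 / (1 + [H⁺]/K2 + [H⁺]²/(K1K2)) = 1 / (1 + 10^+1.08 + 10^-1.06)
   = 1 / (1 + 12.023 + 0.087096) = 1/13.110 = 0.07628
[CO3²⁻] = α₂ × DIC = 0.07628 × 2.00 = 0.153 mmol/kg

[CO3²⁻] = 0.153 mmol/kg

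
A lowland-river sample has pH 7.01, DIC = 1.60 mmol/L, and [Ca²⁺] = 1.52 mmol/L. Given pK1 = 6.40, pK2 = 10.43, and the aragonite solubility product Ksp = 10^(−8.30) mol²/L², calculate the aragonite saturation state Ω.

Ω = 0.148

α₂ = 1 / (1 + [H⁺]/K2 + [H⁺]²/(K1K2)) = 1 / (1 + 10^+3.42 + 10^+2.81)
   = 1 / (1 + 2630.3 + 645.65) = 1/3276.9 = 0.0003052
[CO3²⁻] = α₂ × DIC = 0.0003052 × 1.60 = 0.0004883 mmol/L = 0.4883 μmol/L
Ksp = 10^(−8.30) = 5.012×10^-9
Ω = [Ca²⁺][CO3²⁻]/Ksp = (1.52×10^-3)(4.883×10^-7) / 5.012×10^-9 = 0.148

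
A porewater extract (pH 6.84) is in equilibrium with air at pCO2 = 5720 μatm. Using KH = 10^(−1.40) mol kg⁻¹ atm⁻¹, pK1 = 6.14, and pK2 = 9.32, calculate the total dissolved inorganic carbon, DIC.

DIC = 1.37 mmol/kg

[CO2*] = KH · pCO2 = 10^(−1.40) × 5720×10^-6 = 2.277×10^-4 mol/kg
α₀ = 1/(1 + K1/[H⁺] + K1K2/[H⁺]²) = 1/(1 + 10^+0.70 + 10^-1.78) = 0.1659
DIC = [CO2*]/α₀ = 2.277×10^-4 / 0.1659 = 1.37 mmol/kg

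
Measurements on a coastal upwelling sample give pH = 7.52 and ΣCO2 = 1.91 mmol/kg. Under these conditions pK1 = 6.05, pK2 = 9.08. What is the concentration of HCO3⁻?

α₁ = 1 / (1 + [H⁺]/K1 + K2/[H⁺]) = 1 / (1 + 10^-1.47 + 10^-1.56)
   = 1 / (1 + 0.033884 + 0.027542) = 1/1.0614 = 0.9421
[HCO3⁻] = α₁ × DIC = 0.9421 × 1.91 = 1.80 mmol/kg

[HCO3⁻] = 1.80 mmol/kg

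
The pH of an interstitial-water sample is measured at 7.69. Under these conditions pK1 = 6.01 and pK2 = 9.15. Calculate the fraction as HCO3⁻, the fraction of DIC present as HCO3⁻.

α₁ = 1 / (1 + [H⁺]/K1 + K2/[H⁺]) = 1 / (1 + 10^-1.68 + 10^-1.46)
   = 1 / (1 + 0.020893 + 0.034674) = 1/1.0556 = 0.9474

α₁ = 0.947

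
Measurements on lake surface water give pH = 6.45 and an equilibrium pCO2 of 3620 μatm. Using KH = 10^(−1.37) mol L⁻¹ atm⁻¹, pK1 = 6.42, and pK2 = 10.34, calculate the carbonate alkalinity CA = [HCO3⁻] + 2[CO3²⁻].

CA = 0.166 mmol/L

[CO2*] = KH · pCO2 = 10^(−1.37) × 3620×10^-6 = 1.544×10^-4 mol/L
α₀ = 1/(1 + K1/[H⁺] + K1K2/[H⁺]²) = 1/(1 + 10^+0.03 + 10^-3.86) = 0.4827
DIC = [CO2*]/α₀ = 1.544×10^-4 / 0.4827 = 0.3199 mmol/L
CA = (α₁ + 2α₂)·DIC = (0.5172 + 2×6.663×10^-5) × 0.3199 = 0.166 mmol/L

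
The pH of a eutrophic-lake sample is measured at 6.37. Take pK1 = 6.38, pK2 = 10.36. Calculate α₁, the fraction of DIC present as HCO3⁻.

α₁ = 0.494

α₁ = 1 / (1 + [H⁺]/K1 + K2/[H⁺]) = 1 / (1 + 10^+0.01 + 10^-3.99)
   = 1 / (1 + 1.0233 + 0.00010233) = 1/2.0234 = 0.4942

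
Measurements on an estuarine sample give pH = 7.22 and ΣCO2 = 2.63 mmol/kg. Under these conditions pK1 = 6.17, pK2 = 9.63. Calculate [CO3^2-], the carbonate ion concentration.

α₂ = 1 / (1 + [H⁺]/K2 + [H⁺]²/(K1K2)) = 1 / (1 + 10^+2.41 + 10^+1.36)
   = 1 / (1 + 257.04 + 22.909) = 1/280.95 = 0.003559
[CO3²⁻] = α₂ × DIC = 0.003559 × 2.63 = 0.00936 mmol/kg = 9.36 μmol/kg

[CO3²⁻] = 9.36 μmol/kg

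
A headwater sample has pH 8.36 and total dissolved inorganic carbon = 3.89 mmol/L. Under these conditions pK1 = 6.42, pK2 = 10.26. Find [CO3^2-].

[CO3²⁻] = 0.0478 mmol/L

α₂ = 1 / (1 + [H⁺]/K2 + [H⁺]²/(K1K2)) = 1 / (1 + 10^+1.90 + 10^-0.04)
   = 1 / (1 + 79.433 + 0.91201) = 1/81.345 = 0.01229
[CO3²⁻] = α₂ × DIC = 0.01229 × 3.89 = 0.0478 mmol/L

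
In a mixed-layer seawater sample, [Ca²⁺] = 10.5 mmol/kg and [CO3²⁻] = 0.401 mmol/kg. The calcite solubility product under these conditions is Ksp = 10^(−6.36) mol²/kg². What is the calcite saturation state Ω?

Ksp = 10^(−6.36) = 4.365×10^-7
Ω = [Ca²⁺][CO3²⁻]/Ksp = (10.5×10^-3)(0.401×10^-3) / 4.365×10^-7 = 9.65

Ω = 9.65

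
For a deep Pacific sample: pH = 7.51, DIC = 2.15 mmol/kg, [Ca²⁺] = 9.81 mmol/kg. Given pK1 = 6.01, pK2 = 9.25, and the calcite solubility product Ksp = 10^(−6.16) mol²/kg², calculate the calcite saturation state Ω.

Ω = 0.528

α₂ = 1 / (1 + [H⁺]/K2 + [H⁺]²/(K1K2)) = 1 / (1 + 10^+1.74 + 10^+0.24)
   = 1 / (1 + 54.954 + 1.7378) = 1/57.692 = 0.01733
[CO3²⁻] = α₂ × DIC = 0.01733 × 2.15 = 0.03727 mmol/kg
Ksp = 10^(−6.16) = 6.918×10^-7
Ω = [Ca²⁺][CO3²⁻]/Ksp = (9.81×10^-3)(3.727×10^-5) / 6.918×10^-7 = 0.528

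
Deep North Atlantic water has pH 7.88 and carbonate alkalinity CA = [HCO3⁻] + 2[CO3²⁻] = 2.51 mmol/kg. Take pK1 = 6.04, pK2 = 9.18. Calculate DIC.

CA = [HCO3⁻] + 2[CO3²⁻] = (α₁ + 2α₂)·DIC
At pH 7.88: [H⁺]/K1 = 10^-1.84 = 0.014454, K2/[H⁺] = 10^-1.30 = 0.050119
α₁ = 1/(1 + 0.014454 + 0.050119) = 1/1.0646 = 0.9393; α₂ = α₁·K2/[H⁺] = 0.04708
α₁ + 2α₂ = 1.0335
DIC = CA / (α₁ + 2α₂) = 2.51 / 1.0335 = 2.43 mmol/kg

DIC = 2.43 mmol/kg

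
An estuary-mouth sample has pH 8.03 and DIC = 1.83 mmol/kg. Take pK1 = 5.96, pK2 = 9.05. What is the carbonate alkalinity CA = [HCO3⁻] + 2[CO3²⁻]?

CA = [HCO3⁻] + 2[CO3²⁻] = (α₁ + 2α₂)·DIC
At pH 8.03: [H⁺]/K1 = 10^-2.07 = 0.0085114, K2/[H⁺] = 10^-1.02 = 0.095499
α₁ = 1/(1 + 0.0085114 + 0.095499) = 1/1.1040 = 0.9058; α₂ = α₁·K2/[H⁺] = 0.08650
α₁ + 2α₂ = 1.0788
CA = 1.0788 × 1.83 = 1.97 mmol/kg

CA = 1.97 mmol/kg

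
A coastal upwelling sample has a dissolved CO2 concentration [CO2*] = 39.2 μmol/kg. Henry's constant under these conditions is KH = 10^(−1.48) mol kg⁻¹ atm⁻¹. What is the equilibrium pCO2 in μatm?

pCO2 = 1180 μatm

KH = 10^(−1.48) = 3.311×10^-2 mol kg⁻¹ atm⁻¹
pCO2 = [CO2*]/KH = 39.2×10^-6 / 3.311×10^-2 = 1.18×10^-3 atm = 1180 μatm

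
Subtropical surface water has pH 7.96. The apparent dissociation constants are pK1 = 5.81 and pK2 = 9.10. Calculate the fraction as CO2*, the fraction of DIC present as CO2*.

α₀ = 1 / (1 + K1/[H⁺] + K1K2/[H⁺]²) = 1 / (1 + 10^+2.15 + 10^+1.01)
   = 1 / (1 + 141.25 + 10.233) = 1/152.49 = 0.006558

α₀ = 0.00656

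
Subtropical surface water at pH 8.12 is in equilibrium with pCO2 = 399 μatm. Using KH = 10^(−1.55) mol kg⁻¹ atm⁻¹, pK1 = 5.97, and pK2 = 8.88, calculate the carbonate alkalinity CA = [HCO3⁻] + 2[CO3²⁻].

[CO2*] = KH · pCO2 = 10^(−1.55) × 399×10^-6 = 1.125×10^-5 mol/kg
α₀ = 1/(1 + K1/[H⁺] + K1K2/[H⁺]²) = 1/(1 + 10^+2.15 + 10^+1.39) = 0.005995
DIC = [CO2*]/α₀ = 1.125×10^-5 / 0.005995 = 1.876 mmol/kg
CA = (α₁ + 2α₂)·DIC = (0.8468 + 2×0.1472) × 1.876 = 2.14 mmol/kg

CA = 2.14 mmol/kg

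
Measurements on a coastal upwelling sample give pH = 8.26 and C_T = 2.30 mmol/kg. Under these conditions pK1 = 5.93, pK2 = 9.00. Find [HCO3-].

α₁ = 1 / (1 + [H⁺]/K1 + K2/[H⁺]) = 1 / (1 + 10^-2.33 + 10^-0.74)
   = 1 / (1 + 0.0046774 + 0.18197) = 1/1.1866 = 0.8427
[HCO3⁻] = α₁ × DIC = 0.8427 × 2.30 = 1.94 mmol/kg

[HCO3⁻] = 1.94 mmol/kg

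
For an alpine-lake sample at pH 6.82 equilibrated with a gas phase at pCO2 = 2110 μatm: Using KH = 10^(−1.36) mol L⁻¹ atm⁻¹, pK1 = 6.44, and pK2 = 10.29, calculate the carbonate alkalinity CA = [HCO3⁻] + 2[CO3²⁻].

[CO2*] = KH · pCO2 = 10^(−1.36) × 2110×10^-6 = 9.210×10^-5 mol/L
α₀ = 1/(1 + K1/[H⁺] + K1K2/[H⁺]²) = 1/(1 + 10^+0.38 + 10^-3.09) = 0.2941
DIC = [CO2*]/α₀ = 9.210×10^-5 / 0.2941 = 0.3131 mmol/L
CA = (α₁ + 2α₂)·DIC = (0.7056 + 2×0.0002391) × 0.3131 = 0.221 mmol/L

CA = 0.221 mmol/L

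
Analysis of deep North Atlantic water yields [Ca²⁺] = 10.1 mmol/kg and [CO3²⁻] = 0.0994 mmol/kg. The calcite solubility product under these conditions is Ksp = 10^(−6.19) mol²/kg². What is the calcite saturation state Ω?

Ksp = 10^(−6.19) = 6.457×10^-7
Ω = [Ca²⁺][CO3²⁻]/Ksp = (10.1×10^-3)(0.0994×10^-3) / 6.457×10^-7 = 1.55

Ω = 1.55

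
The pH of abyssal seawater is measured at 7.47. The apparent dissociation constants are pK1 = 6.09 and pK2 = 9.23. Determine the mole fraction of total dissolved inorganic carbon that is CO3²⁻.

α₂ = 0.0164

α₂ = 1 / (1 + [H⁺]/K2 + [H⁺]²/(K1K2)) = 1 / (1 + 10^+1.76 + 10^+0.38)
   = 1 / (1 + 57.544 + 2.3988) = 1/60.943 = 0.01641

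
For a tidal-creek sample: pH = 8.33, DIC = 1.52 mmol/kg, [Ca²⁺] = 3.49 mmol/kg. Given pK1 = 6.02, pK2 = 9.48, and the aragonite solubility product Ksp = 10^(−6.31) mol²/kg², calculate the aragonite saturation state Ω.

α₂ = 1 / (1 + [H⁺]/K2 + [H⁺]²/(K1K2)) = 1 / (1 + 10^+1.15 + 10^-1.16)
   = 1 / (1 + 14.125 + 0.069183) = 1/15.195 = 0.06581
[CO3²⁻] = α₂ × DIC = 0.06581 × 1.52 = 0.1000 mmol/kg
Ksp = 10^(−6.31) = 4.898×10^-7
Ω = [Ca²⁺][CO3²⁻]/Ksp = (3.49×10^-3)(1.000×10^-4) / 4.898×10^-7 = 0.713

Ω = 0.713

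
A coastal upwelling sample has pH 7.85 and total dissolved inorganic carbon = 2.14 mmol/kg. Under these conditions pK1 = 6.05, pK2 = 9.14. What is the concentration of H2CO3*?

α₀ = 1 / (1 + K1/[H⁺] + K1K2/[H⁺]²) = 1 / (1 + 10^+1.80 + 10^+0.51)
   = 1 / (1 + 63.096 + 3.2359) = 1/67.332 = 0.01485
[CO2*] = α₀ × DIC = 0.01485 × 2.14 = 0.0318 mmol/kg

[CO2*] = 0.0318 mmol/kg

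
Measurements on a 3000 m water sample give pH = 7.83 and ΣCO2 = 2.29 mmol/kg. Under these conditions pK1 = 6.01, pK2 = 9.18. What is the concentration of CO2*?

[CO2*] = 0.0327 mmol/kg

α₀ = 1 / (1 + K1/[H⁺] + K1K2/[H⁺]²) = 1 / (1 + 10^+1.82 + 10^+0.47)
   = 1 / (1 + 66.069 + 2.9512) = 1/70.021 = 0.01428
[CO2*] = α₀ × DIC = 0.01428 × 2.29 = 0.0327 mmol/kg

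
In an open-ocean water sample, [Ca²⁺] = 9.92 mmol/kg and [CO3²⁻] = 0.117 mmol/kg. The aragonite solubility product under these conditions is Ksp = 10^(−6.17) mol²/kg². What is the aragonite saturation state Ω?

Ω = 1.72

Ksp = 10^(−6.17) = 6.761×10^-7
Ω = [Ca²⁺][CO3²⁻]/Ksp = (9.92×10^-3)(0.117×10^-3) / 6.761×10^-7 = 1.72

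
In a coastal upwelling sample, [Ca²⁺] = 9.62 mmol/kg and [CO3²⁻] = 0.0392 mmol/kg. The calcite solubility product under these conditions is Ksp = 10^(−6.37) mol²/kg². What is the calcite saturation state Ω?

Ω = 0.884

Ksp = 10^(−6.37) = 4.266×10^-7
Ω = [Ca²⁺][CO3²⁻]/Ksp = (9.62×10^-3)(0.0392×10^-3) / 4.266×10^-7 = 0.884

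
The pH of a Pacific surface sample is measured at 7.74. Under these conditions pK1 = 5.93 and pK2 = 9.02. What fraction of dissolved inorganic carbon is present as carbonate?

α₂ = 0.0491

α₂ = 1 / (1 + [H⁺]/K2 + [H⁺]²/(K1K2)) = 1 / (1 + 10^+1.28 + 10^-0.53)
   = 1 / (1 + 19.055 + 0.29512) = 1/20.350 = 0.04914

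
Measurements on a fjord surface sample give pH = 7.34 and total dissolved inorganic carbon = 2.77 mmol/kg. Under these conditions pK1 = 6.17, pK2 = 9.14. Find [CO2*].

[CO2*] = 0.173 mmol/kg

α₀ = 1 / (1 + K1/[H⁺] + K1K2/[H⁺]²) = 1 / (1 + 10^+1.17 + 10^-0.63)
   = 1 / (1 + 14.791 + 0.23442) = 1/16.026 = 0.06240
[CO2*] = α₀ × DIC = 0.06240 × 2.77 = 0.173 mmol/kg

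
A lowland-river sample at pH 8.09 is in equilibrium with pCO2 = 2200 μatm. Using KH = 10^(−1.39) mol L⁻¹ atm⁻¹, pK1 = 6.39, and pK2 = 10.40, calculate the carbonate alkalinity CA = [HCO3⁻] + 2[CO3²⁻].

CA = 4.54 mmol/L

[CO2*] = KH · pCO2 = 10^(−1.39) × 2200×10^-6 = 8.962×10^-5 mol/L
α₀ = 1/(1 + K1/[H⁺] + K1K2/[H⁺]²) = 1/(1 + 10^+1.70 + 10^-0.61) = 0.01947
DIC = [CO2*]/α₀ = 8.962×10^-5 / 0.01947 = 4.603 mmol/L
CA = (α₁ + 2α₂)·DIC = (0.9758 + 2×0.004779) × 4.603 = 4.54 mmol/L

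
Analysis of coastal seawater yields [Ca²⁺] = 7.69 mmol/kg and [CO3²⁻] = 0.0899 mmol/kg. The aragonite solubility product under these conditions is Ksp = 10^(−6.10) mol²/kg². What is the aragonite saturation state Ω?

Ω = 0.870

Ksp = 10^(−6.10) = 7.943×10^-7
Ω = [Ca²⁺][CO3²⁻]/Ksp = (7.69×10^-3)(0.0899×10^-3) / 7.943×10^-7 = 0.870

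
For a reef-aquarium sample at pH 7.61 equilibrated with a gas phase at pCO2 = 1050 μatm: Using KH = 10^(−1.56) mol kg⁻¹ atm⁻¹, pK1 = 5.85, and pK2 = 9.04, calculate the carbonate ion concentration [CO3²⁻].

[CO2*] = KH · pCO2 = 10^(−1.56) × 1050×10^-6 = 2.892×10^-5 mol/kg
α₀ = 1/(1 + K1/[H⁺] + K1K2/[H⁺]²) = 1/(1 + 10^+1.76 + 10^+0.33) = 0.01648
DIC = [CO2*]/α₀ = 2.892×10^-5 / 0.01648 = 1.755 mmol/kg
[CO3²⁻] = α₂·DIC; α₂ = 0.03523, so [CO3²⁻] = 0.03523 × 1.755 = 0.0618 mmol/kg

[CO3²⁻] = 0.0618 mmol/kg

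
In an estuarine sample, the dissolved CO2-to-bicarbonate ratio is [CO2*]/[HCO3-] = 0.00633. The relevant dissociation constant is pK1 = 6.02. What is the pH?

From K1 = [H⁺][HCO3-]/[CO2*]:  pH = pK1 − log₁₀([CO2*]/[HCO3-])
log₁₀(0.00633) = -2.199
pH = 6.02 − (-2.199) = 8.22

pH = 8.22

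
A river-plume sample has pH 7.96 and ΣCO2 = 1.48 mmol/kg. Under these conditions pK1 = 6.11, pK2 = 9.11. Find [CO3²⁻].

α₂ = 1 / (1 + [H⁺]/K2 + [H⁺]²/(K1K2)) = 1 / (1 + 10^+1.15 + 10^-0.70)
   = 1 / (1 + 14.125 + 0.19953) = 1/15.325 = 0.06525
[CO3²⁻] = α₂ × DIC = 0.06525 × 1.48 = 0.0966 mmol/kg

[CO3²⁻] = 0.0966 mmol/kg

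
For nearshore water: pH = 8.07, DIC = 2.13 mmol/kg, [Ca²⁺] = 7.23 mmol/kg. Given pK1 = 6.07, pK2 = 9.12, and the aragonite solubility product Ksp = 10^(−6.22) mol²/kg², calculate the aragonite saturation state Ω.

α₂ = 1 / (1 + [H⁺]/K2 + [H⁺]²/(K1K2)) = 1 / (1 + 10^+1.05 + 10^-0.95)
   = 1 / (1 + 11.220 + 0.11220) = 1/12.332 = 0.08109
[CO3²⁻] = α₂ × DIC = 0.08109 × 2.13 = 0.1727 mmol/kg
Ksp = 10^(−6.22) = 6.026×10^-7
Ω = [Ca²⁺][CO3²⁻]/Ksp = (7.23×10^-3)(1.727×10^-4) / 6.026×10^-7 = 2.07

Ω = 2.07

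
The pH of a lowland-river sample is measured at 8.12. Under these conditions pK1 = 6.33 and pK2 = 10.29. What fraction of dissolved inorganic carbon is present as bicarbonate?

α₁ = 1 / (1 + [H⁺]/K1 + K2/[H⁺]) = 1 / (1 + 10^-1.79 + 10^-2.17)
   = 1 / (1 + 0.016218 + 0.0067608) = 1/1.0230 = 0.9775

α₁ = 0.978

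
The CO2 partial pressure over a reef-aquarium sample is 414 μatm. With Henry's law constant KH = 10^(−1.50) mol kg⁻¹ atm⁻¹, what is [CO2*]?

[CO2*] = 13.1 μmol/kg

KH = 10^(−1.50) = 3.162×10^-2 mol kg⁻¹ atm⁻¹
[CO2*] = KH · pCO2 = 3.162×10^-2 × 414×10^-6 atm = 1.31×10^-5 mol/kg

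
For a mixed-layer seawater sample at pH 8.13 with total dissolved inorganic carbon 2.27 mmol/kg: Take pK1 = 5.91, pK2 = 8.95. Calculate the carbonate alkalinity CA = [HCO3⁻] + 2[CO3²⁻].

CA = [HCO3⁻] + 2[CO3²⁻] = (α₁ + 2α₂)·DIC
At pH 8.13: [H⁺]/K1 = 10^-2.22 = 0.0060256, K2/[H⁺] = 10^-0.82 = 0.15136
α₁ = 1/(1 + 0.0060256 + 0.15136) = 1/1.1574 = 0.8640; α₂ = α₁·K2/[H⁺] = 0.1308
α₁ + 2α₂ = 1.1256
CA = 1.1256 × 2.27 = 2.56 mmol/kg

CA = 2.56 mmol/kg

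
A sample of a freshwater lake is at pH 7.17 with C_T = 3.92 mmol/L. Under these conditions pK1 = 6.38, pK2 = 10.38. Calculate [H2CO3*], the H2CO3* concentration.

[CO2*] = 0.547 mmol/L

α₀ = 1 / (1 + K1/[H⁺] + K1K2/[H⁺]²) = 1 / (1 + 10^+0.79 + 10^-2.42)
   = 1 / (1 + 6.1660 + 0.0038019) = 1/7.1698 = 0.1395
[CO2*] = α₀ × DIC = 0.1395 × 3.92 = 0.547 mmol/L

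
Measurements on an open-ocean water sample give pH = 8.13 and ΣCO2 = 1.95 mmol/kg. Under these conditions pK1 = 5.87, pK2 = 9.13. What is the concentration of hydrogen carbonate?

α₁ = 1 / (1 + [H⁺]/K1 + K2/[H⁺]) = 1 / (1 + 10^-2.26 + 10^-1.00)
   = 1 / (1 + 0.0054954 + 0.10000) = 1/1.1055 = 0.9046
[HCO3⁻] = α₁ × DIC = 0.9046 × 1.95 = 1.76 mmol/kg

[HCO3⁻] = 1.76 mmol/kg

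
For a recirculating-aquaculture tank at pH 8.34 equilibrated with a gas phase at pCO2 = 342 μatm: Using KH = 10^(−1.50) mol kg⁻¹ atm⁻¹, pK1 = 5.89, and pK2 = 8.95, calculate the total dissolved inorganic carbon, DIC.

[CO2*] = KH · pCO2 = 10^(−1.50) × 342×10^-6 = 1.081×10^-5 mol/kg
α₀ = 1/(1 + K1/[H⁺] + K1K2/[H⁺]²) = 1/(1 + 10^+2.45 + 10^+1.84) = 0.002841
DIC = [CO2*]/α₀ = 1.081×10^-5 / 0.002841 = 3.81 mmol/kg

DIC = 3.81 mmol/kg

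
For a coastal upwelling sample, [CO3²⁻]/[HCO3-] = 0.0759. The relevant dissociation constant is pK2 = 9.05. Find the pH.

From K2 = [H⁺][CO3²⁻]/[HCO3-]:  pH = pK2 + log₁₀([CO3²⁻]/[HCO3-])
log₁₀(0.0759) = -1.120
pH = 9.05 + (-1.120) = 7.93

pH = 7.93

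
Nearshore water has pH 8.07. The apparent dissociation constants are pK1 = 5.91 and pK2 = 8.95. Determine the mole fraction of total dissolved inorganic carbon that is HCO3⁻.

α₁ = 1 / (1 + [H⁺]/K1 + K2/[H⁺]) = 1 / (1 + 10^-2.16 + 10^-0.88)
   = 1 / (1 + 0.0069183 + 0.13183) = 1/1.1387 = 0.8782

α₁ = 0.878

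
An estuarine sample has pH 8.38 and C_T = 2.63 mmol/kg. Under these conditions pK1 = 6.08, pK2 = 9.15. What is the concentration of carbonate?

[CO3²⁻] = 0.380 mmol/kg

α₂ = 1 / (1 + [H⁺]/K2 + [H⁺]²/(K1K2)) = 1 / (1 + 10^+0.77 + 10^-1.53)
   = 1 / (1 + 5.8884 + 0.029512) = 1/6.9179 = 0.1446
[CO3²⁻] = α₂ × DIC = 0.1446 × 2.63 = 0.380 mmol/kg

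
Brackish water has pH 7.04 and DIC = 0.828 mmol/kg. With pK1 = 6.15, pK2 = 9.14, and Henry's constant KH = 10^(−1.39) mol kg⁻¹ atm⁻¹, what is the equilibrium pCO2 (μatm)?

α₀ = 1 / (1 + K1/[H⁺] + K1K2/[H⁺]²) = 1 / (1 + 10^+0.89 + 10^-1.21)
   = 1 / (1 + 7.7625 + 0.061660) = 1/8.8241 = 0.1133
[CO2*] = α₀ × DIC = 0.1133 × 0.828 = 0.09383 mmol/kg
pCO2 = [CO2*]/KH = 9.383×10^-5 / 4.074×10^-2 = 2300 μatm

pCO2 = 2300 μatm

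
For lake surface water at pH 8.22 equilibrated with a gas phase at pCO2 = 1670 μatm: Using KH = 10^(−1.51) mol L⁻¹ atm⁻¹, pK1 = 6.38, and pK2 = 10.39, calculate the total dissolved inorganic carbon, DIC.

[CO2*] = KH · pCO2 = 10^(−1.51) × 1670×10^-6 = 5.161×10^-5 mol/L
α₀ = 1/(1 + K1/[H⁺] + K1K2/[H⁺]²) = 1/(1 + 10^+1.84 + 10^-0.33) = 0.01415
DIC = [CO2*]/α₀ = 5.161×10^-5 / 0.01415 = 3.65 mmol/L

DIC = 3.65 mmol/L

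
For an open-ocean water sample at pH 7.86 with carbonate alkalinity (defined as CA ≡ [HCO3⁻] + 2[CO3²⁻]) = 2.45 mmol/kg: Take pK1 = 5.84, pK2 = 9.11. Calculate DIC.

CA = [HCO3⁻] + 2[CO3²⁻] = (α₁ + 2α₂)·DIC
At pH 7.86: [H⁺]/K1 = 10^-2.02 = 0.0095499, K2/[H⁺] = 10^-1.25 = 0.056234
α₁ = 1/(1 + 0.0095499 + 0.056234) = 1/1.0658 = 0.9383; α₂ = α₁·K2/[H⁺] = 0.05276
α₁ + 2α₂ = 1.0438
DIC = CA / (α₁ + 2α₂) = 2.45 / 1.0438 = 2.35 mmol/kg

DIC = 2.35 mmol/kg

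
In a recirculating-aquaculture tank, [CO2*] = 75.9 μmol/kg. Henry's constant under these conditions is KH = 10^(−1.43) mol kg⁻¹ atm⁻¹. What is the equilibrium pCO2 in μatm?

pCO2 = 2040 μatm

KH = 10^(−1.43) = 3.715×10^-2 mol kg⁻¹ atm⁻¹
pCO2 = [CO2*]/KH = 75.9×10^-6 / 3.715×10^-2 = 2.04×10^-3 atm = 2040 μatm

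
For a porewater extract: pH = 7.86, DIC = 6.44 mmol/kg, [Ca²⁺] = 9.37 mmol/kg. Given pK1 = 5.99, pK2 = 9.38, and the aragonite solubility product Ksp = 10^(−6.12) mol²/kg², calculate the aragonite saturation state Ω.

α₂ = 1 / (1 + [H⁺]/K2 + [H⁺]²/(K1K2)) = 1 / (1 + 10^+1.52 + 10^-0.35)
   = 1 / (1 + 33.113 + 0.44668) = 1/34.560 = 0.02894
[CO3²⁻] = α₂ × DIC = 0.02894 × 6.44 = 0.1863 mmol/kg
Ksp = 10^(−6.12) = 7.586×10^-7
Ω = [Ca²⁺][CO3²⁻]/Ksp = (9.37×10^-3)(1.863×10^-4) / 7.586×10^-7 = 2.30

Ω = 2.30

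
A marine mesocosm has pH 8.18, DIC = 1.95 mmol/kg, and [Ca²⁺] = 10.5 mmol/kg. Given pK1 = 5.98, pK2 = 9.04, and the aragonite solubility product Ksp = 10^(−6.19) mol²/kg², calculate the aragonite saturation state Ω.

Ω = 3.83

α₂ = 1 / (1 + [H⁺]/K2 + [H⁺]²/(K1K2)) = 1 / (1 + 10^+0.86 + 10^-1.34)
   = 1 / (1 + 7.2444 + 0.045709) = 1/8.2901 = 0.1206
[CO3²⁻] = α₂ × DIC = 0.1206 × 1.95 = 0.2352 mmol/kg
Ksp = 10^(−6.19) = 6.457×10^-7
Ω = [Ca²⁺][CO3²⁻]/Ksp = (10.5×10^-3)(2.352×10^-4) / 6.457×10^-7 = 3.83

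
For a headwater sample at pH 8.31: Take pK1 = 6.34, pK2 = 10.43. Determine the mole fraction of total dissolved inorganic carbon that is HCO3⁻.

α₁ = 1 / (1 + [H⁺]/K1 + K2/[H⁺]) = 1 / (1 + 10^-1.97 + 10^-2.12)
   = 1 / (1 + 0.010715 + 0.0075858) = 1/1.0183 = 0.9820

α₁ = 0.982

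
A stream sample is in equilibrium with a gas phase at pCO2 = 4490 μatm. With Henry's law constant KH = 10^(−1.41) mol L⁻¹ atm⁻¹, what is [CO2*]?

[CO2*] = 175 μmol/L

KH = 10^(−1.41) = 3.890×10^-2 mol L⁻¹ atm⁻¹
[CO2*] = KH · pCO2 = 3.890×10^-2 × 4490×10^-6 atm = 1.75×10^-4 mol/L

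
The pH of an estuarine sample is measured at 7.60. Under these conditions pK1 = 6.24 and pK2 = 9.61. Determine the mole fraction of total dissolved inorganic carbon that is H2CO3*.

α₀ = 0.0414

α₀ = 1 / (1 + K1/[H⁺] + K1K2/[H⁺]²) = 1 / (1 + 10^+1.36 + 10^-0.65)
   = 1 / (1 + 22.909 + 0.22387) = 1/24.133 = 0.04144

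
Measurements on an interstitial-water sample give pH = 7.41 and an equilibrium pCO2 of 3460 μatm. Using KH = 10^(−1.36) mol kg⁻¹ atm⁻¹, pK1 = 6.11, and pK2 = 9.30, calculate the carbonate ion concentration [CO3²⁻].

[CO3²⁻] = 0.0388 mmol/kg

[CO2*] = KH · pCO2 = 10^(−1.36) × 3460×10^-6 = 1.510×10^-4 mol/kg
α₀ = 1/(1 + K1/[H⁺] + K1K2/[H⁺]²) = 1/(1 + 10^+1.30 + 10^-0.59) = 0.04715
DIC = [CO2*]/α₀ = 1.510×10^-4 / 0.04715 = 3.203 mmol/kg
[CO3²⁻] = α₂·DIC; α₂ = 0.01212, so [CO3²⁻] = 0.01212 × 3.203 = 0.0388 mmol/kg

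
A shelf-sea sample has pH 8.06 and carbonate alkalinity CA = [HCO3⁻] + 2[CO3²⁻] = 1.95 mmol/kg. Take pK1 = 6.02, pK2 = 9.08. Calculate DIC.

DIC = 1.81 mmol/kg

CA = [HCO3⁻] + 2[CO3²⁻] = (α₁ + 2α₂)·DIC
At pH 8.06: [H⁺]/K1 = 10^-2.04 = 0.0091201, K2/[H⁺] = 10^-1.02 = 0.095499
α₁ = 1/(1 + 0.0091201 + 0.095499) = 1/1.1046 = 0.9053; α₂ = α₁·K2/[H⁺] = 0.08645
α₁ + 2α₂ = 1.0782
DIC = CA / (α₁ + 2α₂) = 1.95 / 1.0782 = 1.81 mmol/kg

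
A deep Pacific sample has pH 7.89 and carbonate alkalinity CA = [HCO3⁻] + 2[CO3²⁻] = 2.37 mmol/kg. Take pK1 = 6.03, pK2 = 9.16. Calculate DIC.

DIC = 2.28 mmol/kg

CA = [HCO3⁻] + 2[CO3²⁻] = (α₁ + 2α₂)·DIC
At pH 7.89: [H⁺]/K1 = 10^-1.86 = 0.013804, K2/[H⁺] = 10^-1.27 = 0.053703
α₁ = 1/(1 + 0.013804 + 0.053703) = 1/1.0675 = 0.9368; α₂ = α₁·K2/[H⁺] = 0.05031
α₁ + 2α₂ = 1.0374
DIC = CA / (α₁ + 2α₂) = 2.37 / 1.0374 = 2.28 mmol/kg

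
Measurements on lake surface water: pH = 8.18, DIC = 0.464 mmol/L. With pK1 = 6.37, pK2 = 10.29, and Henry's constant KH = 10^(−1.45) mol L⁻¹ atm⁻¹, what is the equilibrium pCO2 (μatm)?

α₀ = 1 / (1 + K1/[H⁺] + K1K2/[H⁺]²) = 1 / (1 + 10^+1.81 + 10^-0.30)
   = 1 / (1 + 64.565 + 0.50119) = 1/66.067 = 0.01514
[CO2*] = α₀ × DIC = 0.01514 × 0.464 = 0.007023 mmol/L = 7.023 μmol/L
pCO2 = [CO2*]/KH = 7.023×10^-6 / 3.548×10^-2 = 198 μatm

pCO2 = 198 μatm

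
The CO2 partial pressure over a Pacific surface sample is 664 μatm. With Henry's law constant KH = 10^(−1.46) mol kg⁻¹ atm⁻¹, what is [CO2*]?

[CO2*] = 23.0 μmol/kg

KH = 10^(−1.46) = 3.467×10^-2 mol kg⁻¹ atm⁻¹
[CO2*] = KH · pCO2 = 3.467×10^-2 × 664×10^-6 atm = 2.30×10^-5 mol/kg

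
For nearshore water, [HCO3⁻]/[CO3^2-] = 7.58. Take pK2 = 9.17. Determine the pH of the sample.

From K2 = [H⁺][CO3^2-]/[HCO3⁻]:  pH = pK2 − log₁₀([HCO3⁻]/[CO3^2-])
log₁₀(7.58) = +0.880
pH = 9.17 − (+0.880) = 8.29

pH = 8.29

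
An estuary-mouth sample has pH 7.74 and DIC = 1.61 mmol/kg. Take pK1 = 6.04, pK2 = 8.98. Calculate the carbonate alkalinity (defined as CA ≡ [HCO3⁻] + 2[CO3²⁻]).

CA = [HCO3⁻] + 2[CO3²⁻] = (α₁ + 2α₂)·DIC
At pH 7.74: [H⁺]/K1 = 10^-1.70 = 0.019953, K2/[H⁺] = 10^-1.24 = 0.057544
α₁ = 1/(1 + 0.019953 + 0.057544) = 1/1.0775 = 0.9281; α₂ = α₁·K2/[H⁺] = 0.05341
α₁ + 2α₂ = 1.0349
CA = 1.0349 × 1.61 = 1.67 mmol/kg

CA = 1.67 mmol/kg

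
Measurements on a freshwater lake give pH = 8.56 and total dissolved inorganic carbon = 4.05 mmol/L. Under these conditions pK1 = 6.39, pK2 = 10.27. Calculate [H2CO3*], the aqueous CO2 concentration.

α₀ = 1 / (1 + K1/[H⁺] + K1K2/[H⁺]²) = 1 / (1 + 10^+2.17 + 10^+0.46)
   = 1 / (1 + 147.91 + 2.8840) = 1/151.79 = 0.006588
[CO2*] = α₀ × DIC = 0.006588 × 4.05 = 0.0267 mmol/L

[CO2*] = 0.0267 mmol/L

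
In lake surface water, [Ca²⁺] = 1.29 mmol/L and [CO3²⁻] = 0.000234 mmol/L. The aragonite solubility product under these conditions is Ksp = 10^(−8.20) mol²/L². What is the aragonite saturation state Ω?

Ksp = 10^(−8.20) = 6.310×10^-9
Ω = [Ca²⁺][CO3²⁻]/Ksp = (1.29×10^-3)(0.000234×10^-3) / 6.310×10^-9 = 0.0478

Ω = 0.0478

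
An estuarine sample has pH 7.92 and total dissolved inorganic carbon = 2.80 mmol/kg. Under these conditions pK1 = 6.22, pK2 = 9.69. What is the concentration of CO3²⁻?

[CO3²⁻] = 0.0459 mmol/kg

α₂ = 1 / (1 + [H⁺]/K2 + [H⁺]²/(K1K2)) = 1 / (1 + 10^+1.77 + 10^+0.07)
   = 1 / (1 + 58.884 + 1.1749) = 1/61.059 = 0.01638
[CO3²⁻] = α₂ × DIC = 0.01638 × 2.80 = 0.0459 mmol/kg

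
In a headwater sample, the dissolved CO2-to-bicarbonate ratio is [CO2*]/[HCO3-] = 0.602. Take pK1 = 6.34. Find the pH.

pH = 6.56

From K1 = [H⁺][HCO3-]/[CO2*]:  pH = pK1 − log₁₀([CO2*]/[HCO3-])
log₁₀(0.602) = -0.220
pH = 6.34 − (-0.220) = 6.56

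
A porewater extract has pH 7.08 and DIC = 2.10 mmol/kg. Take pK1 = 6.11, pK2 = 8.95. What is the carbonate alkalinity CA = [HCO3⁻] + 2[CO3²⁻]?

CA = 1.92 mmol/kg

CA = [HCO3⁻] + 2[CO3²⁻] = (α₁ + 2α₂)·DIC
At pH 7.08: [H⁺]/K1 = 10^-0.97 = 0.10715, K2/[H⁺] = 10^-1.87 = 0.013490
α₁ = 1/(1 + 0.10715 + 0.013490) = 1/1.1206 = 0.8923; α₂ = α₁·K2/[H⁺] = 0.01204
α₁ + 2α₂ = 0.9164
CA = 0.9164 × 2.10 = 1.92 mmol/kg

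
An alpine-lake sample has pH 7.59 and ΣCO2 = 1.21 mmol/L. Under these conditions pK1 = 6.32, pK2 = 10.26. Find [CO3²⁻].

α₂ = 1 / (1 + [H⁺]/K2 + [H⁺]²/(K1K2)) = 1 / (1 + 10^+2.67 + 10^+1.40)
   = 1 / (1 + 467.74 + 25.119) = 1/493.85 = 0.002025
[CO3²⁻] = α₂ × DIC = 0.002025 × 1.21 = 0.00245 mmol/L = 2.45 μmol/L

[CO3²⁻] = 2.45 μmol/L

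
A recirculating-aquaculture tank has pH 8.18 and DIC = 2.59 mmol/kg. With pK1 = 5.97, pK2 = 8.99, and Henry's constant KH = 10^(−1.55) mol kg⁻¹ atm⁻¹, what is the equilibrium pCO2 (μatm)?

pCO2 = 488 μatm

α₀ = 1 / (1 + K1/[H⁺] + K1K2/[H⁺]²) = 1 / (1 + 10^+2.21 + 10^+1.40)
   = 1 / (1 + 162.18 + 25.119) = 1/188.30 = 0.005311
[CO2*] = α₀ × DIC = 0.005311 × 2.59 = 0.01375 mmol/kg = 13.75 μmol/kg
pCO2 = [CO2*]/KH = 1.375×10^-5 / 2.818×10^-2 = 488 μatm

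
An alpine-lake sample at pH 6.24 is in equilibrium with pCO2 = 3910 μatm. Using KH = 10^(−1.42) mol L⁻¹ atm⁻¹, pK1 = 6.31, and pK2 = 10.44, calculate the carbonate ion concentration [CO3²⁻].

[CO3²⁻] = 0.00798 μmol/L

[CO2*] = KH · pCO2 = 10^(−1.42) × 3910×10^-6 = 1.487×10^-4 mol/L
α₀ = 1/(1 + K1/[H⁺] + K1K2/[H⁺]²) = 1/(1 + 10^-0.07 + 10^-4.27) = 0.5402
DIC = [CO2*]/α₀ = 1.487×10^-4 / 0.5402 = 0.2752 mmol/L
[CO3²⁻] = α₂·DIC; α₂ = 2.901×10^-5, so [CO3²⁻] = 2.901×10^-5 × 0.2752 = 7.98×10^-6 mmol/L = 0.00798 μmol/L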